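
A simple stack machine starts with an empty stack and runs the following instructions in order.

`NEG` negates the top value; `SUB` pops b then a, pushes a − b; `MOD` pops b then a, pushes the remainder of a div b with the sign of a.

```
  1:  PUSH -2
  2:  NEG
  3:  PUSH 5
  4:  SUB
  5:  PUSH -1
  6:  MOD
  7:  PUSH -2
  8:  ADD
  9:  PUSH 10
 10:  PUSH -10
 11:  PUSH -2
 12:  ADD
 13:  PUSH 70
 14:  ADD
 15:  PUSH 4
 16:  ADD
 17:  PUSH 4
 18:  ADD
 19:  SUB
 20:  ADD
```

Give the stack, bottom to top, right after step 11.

PUSH -2  : -2
NEG      : 2
PUSH 5   : 2 5
SUB      : -3
PUSH -1  : -3 -1
MOD      : 0
PUSH -2  : 0 -2
ADD      : -2
PUSH 10  : -2 10
PUSH -10 : -2 10 -10
PUSH -2  : -2 10 -10 -2

[-2, 10, -10, -2]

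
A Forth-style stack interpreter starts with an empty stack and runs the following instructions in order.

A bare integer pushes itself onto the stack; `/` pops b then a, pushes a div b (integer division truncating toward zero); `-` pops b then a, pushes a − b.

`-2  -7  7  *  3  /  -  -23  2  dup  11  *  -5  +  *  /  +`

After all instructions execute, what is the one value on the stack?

-2   [-2]
-7   [-2, -7]
7    [-2, -7, 7]
*    [-2, -49]
3    [-2, -49, 3]
/    [-2, -16]
-    [14]
-23  [14, -23]
2    [14, -23, 2]
dup  [14, -23, 2, 2]
11   [14, -23, 2, 2, 11]
*    [14, -23, 2, 22]
-5   [14, -23, 2, 22, -5]
+    [14, -23, 2, 17]
*    [14, -23, 34]
/    [14, 0]
+    [14]

14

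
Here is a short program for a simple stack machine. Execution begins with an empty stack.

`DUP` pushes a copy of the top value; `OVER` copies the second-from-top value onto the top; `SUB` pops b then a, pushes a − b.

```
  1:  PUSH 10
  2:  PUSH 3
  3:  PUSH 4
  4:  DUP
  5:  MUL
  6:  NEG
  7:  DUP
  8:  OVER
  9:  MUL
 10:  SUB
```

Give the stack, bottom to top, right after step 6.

[10, 3, -16]

PUSH 10 : 10
PUSH 3  : 10 3
PUSH 4  : 10 3 4
DUP     : 10 3 4 4
MUL     : 10 3 16
NEG     : 10 3 -16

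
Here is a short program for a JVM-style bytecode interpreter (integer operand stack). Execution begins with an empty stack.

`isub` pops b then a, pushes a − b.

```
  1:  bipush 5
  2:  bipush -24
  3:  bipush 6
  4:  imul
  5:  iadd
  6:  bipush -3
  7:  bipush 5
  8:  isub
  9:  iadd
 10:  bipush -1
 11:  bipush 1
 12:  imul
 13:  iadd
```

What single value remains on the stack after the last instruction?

bipush 5    5
bipush -24  5 -24
bipush 6    5 -24 6
imul        5 -144
iadd        -139
bipush -3   -139 -3
bipush 5    -139 -3 5
isub        -139 -8
iadd        -147
bipush -1   -147 -1
bipush 1    -147 -1 1
imul        -147 -1
iadd        -148

-148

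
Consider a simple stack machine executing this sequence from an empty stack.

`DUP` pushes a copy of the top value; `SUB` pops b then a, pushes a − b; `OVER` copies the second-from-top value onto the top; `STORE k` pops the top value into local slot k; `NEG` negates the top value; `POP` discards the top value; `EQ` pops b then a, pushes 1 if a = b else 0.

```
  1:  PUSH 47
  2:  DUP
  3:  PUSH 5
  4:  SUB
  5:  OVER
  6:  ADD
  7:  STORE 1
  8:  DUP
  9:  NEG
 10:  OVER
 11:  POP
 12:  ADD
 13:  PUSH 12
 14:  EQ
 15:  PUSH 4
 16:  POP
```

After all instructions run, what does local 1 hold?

89

PUSH 47 -> 47
DUP     -> 47 47
PUSH 5  -> 47 47 5
SUB     -> 47 42
OVER    -> 47 42 47
ADD     -> 47 89
STORE 1 -> 47
DUP     -> 47 47
NEG     -> 47 -47
OVER    -> 47 -47 47
POP     -> 47 -47
ADD     -> 0
PUSH 12 -> 0 12
EQ      -> 0
PUSH 4  -> 0 4
POP     -> 0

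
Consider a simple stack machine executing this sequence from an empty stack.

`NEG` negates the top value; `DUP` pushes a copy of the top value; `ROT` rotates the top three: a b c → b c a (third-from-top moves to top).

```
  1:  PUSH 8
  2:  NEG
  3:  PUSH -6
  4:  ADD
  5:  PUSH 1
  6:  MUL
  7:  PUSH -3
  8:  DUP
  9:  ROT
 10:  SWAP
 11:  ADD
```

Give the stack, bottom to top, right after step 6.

PUSH 8  -> [8]
NEG     -> [-8]
PUSH -6 -> [-8, -6]
ADD     -> [-14]
PUSH 1  -> [-14, 1]
MUL     -> [-14]

[-14]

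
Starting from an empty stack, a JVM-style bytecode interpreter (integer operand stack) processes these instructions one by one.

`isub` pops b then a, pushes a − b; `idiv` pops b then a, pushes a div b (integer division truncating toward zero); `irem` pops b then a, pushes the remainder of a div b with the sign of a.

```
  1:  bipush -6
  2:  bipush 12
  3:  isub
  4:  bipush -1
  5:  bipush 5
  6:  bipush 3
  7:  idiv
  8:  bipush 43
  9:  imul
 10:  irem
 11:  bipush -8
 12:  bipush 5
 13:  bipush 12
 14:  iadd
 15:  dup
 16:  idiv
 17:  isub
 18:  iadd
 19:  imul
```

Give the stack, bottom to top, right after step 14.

bipush -6  [-6]
bipush 12  [-6, 12]
isub       [-18]
bipush -1  [-18, -1]
bipush 5   [-18, -1, 5]
bipush 3   [-18, -1, 5, 3]
idiv       [-18, -1, 1]
bipush 43  [-18, -1, 1, 43]
imul       [-18, -1, 43]
irem       [-18, -1]
bipush -8  [-18, -1, -8]
bipush 5   [-18, -1, -8, 5]
bipush 12  [-18, -1, -8, 5, 12]
iadd       [-18, -1, -8, 17]

[-18, -1, -8, 17]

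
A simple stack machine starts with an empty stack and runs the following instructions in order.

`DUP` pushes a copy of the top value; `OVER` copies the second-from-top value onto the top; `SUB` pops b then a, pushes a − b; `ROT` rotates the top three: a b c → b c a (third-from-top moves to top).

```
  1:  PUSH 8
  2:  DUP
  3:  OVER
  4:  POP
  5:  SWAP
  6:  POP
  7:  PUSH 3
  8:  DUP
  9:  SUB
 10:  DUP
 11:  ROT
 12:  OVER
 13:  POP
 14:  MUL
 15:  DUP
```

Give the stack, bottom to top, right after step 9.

PUSH 8  [8]
DUP     [8, 8]
OVER    [8, 8, 8]
POP     [8, 8]
SWAP    [8, 8]
POP     [8]
PUSH 3  [8, 3]
DUP     [8, 3, 3]
SUB     [8, 0]

[8, 0]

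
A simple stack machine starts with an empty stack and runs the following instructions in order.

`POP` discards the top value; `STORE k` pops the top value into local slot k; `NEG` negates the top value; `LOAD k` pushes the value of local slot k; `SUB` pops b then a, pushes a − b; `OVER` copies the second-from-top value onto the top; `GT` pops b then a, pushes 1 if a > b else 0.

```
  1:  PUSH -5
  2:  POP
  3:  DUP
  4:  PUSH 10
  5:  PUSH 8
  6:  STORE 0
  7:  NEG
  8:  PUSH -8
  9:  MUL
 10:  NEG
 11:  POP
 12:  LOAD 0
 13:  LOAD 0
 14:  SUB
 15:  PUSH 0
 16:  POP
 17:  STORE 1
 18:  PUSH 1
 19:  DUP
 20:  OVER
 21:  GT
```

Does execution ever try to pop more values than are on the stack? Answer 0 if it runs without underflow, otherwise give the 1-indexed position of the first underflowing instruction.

PUSH -5 → [-5]
POP     → []
DUP  — needs 1 operand, stack has 0 → underflow

3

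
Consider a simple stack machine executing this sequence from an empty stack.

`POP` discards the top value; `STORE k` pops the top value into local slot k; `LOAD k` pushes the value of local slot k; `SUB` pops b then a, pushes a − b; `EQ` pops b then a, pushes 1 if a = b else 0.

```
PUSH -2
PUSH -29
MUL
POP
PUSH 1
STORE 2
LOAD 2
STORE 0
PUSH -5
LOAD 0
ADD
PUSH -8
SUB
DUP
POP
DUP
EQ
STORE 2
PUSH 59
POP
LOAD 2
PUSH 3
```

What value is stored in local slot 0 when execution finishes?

1

PUSH -2   [-2]
PUSH -29  [-2, -29]
MUL       [58]
POP       []
PUSH 1    [1]
STORE 2   []
LOAD 2    [1]
STORE 0   []
PUSH -5   [-5]
LOAD 0    [-5, 1]
ADD       [-4]
PUSH -8   [-4, -8]
SUB       [4]
DUP       [4, 4]
POP       [4]
DUP       [4, 4]
EQ        [1]
STORE 2   []
PUSH 59   [59]
POP       []
LOAD 2    [1]
PUSH 3    [1, 3]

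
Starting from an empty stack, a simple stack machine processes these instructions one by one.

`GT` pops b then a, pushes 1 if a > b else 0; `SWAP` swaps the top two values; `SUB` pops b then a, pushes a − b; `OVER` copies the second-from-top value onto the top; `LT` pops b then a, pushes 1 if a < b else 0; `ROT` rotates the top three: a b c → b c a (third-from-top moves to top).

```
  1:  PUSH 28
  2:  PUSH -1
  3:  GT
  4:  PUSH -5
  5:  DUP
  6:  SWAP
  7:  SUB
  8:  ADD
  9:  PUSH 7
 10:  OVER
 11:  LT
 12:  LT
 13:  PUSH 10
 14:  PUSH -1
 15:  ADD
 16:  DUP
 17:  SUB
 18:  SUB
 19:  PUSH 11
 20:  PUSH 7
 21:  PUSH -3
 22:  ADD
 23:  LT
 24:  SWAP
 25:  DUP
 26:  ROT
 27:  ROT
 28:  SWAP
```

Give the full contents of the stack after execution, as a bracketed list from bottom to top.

PUSH 28 : [28]
PUSH -1 : [28, -1]
GT      : [1]
PUSH -5 : [1, -5]
DUP     : [1, -5, -5]
SWAP    : [1, -5, -5]
SUB     : [1, 0]
ADD     : [1]
PUSH 7  : [1, 7]
OVER    : [1, 7, 1]
LT      : [1, 0]
LT      : [0]
PUSH 10 : [0, 10]
PUSH -1 : [0, 10, -1]
ADD     : [0, 9]
DUP     : [0, 9, 9]
SUB     : [0, 0]
SUB     : [0]
PUSH 11 : [0, 11]
PUSH 7  : [0, 11, 7]
PUSH -3 : [0, 11, 7, -3]
ADD     : [0, 11, 4]
LT      : [0, 0]
SWAP    : [0, 0]
DUP     : [0, 0, 0]
ROT     : [0, 0, 0]
ROT     : [0, 0, 0]
SWAP    : [0, 0, 0]

[0, 0, 0]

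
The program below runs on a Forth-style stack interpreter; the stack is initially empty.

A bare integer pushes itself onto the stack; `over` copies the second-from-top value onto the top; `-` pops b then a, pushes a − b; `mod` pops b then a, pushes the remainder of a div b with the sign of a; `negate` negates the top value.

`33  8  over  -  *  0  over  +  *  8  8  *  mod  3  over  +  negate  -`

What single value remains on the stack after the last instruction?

33     -> [33]
8      -> [33, 8]
over   -> [33, 8, 33]
-      -> [33, -25]
*      -> [-825]
0      -> [-825, 0]
over   -> [-825, 0, -825]
+      -> [-825, -825]
*      -> [680625]
8      -> [680625, 8]
8      -> [680625, 8, 8]
*      -> [680625, 64]
mod    -> [49]
3      -> [49, 3]
over   -> [49, 3, 49]
+      -> [49, 52]
negate -> [49, -52]
-      -> [101]

101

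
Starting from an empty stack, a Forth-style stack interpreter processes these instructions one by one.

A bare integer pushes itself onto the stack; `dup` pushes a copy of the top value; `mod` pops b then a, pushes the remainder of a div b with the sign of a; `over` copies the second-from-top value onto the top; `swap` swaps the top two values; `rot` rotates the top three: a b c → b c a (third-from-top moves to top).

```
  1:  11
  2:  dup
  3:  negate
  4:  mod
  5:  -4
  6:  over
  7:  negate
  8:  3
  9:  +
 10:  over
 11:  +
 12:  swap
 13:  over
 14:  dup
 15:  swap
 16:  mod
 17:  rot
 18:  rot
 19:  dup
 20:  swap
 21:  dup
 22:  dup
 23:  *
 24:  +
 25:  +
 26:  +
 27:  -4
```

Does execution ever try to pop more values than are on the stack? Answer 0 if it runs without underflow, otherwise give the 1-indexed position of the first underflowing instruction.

11     -> 11
dup    -> 11 11
negate -> 11 -11
mod    -> 0
-4     -> 0 -4
over   -> 0 -4 0
negate -> 0 -4 0
3      -> 0 -4 0 3
+      -> 0 -4 3
over   -> 0 -4 3 -4
+      -> 0 -4 -1
swap   -> 0 -1 -4
over   -> 0 -1 -4 -1
dup    -> 0 -1 -4 -1 -1
swap   -> 0 -1 -4 -1 -1
mod    -> 0 -1 -4 0
rot    -> 0 -4 0 -1
rot    -> 0 0 -1 -4
dup    -> 0 0 -1 -4 -4
swap   -> 0 0 -1 -4 -4
dup    -> 0 0 -1 -4 -4 -4
dup    -> 0 0 -1 -4 -4 -4 -4
*      -> 0 0 -1 -4 -4 16
+      -> 0 0 -1 -4 12
+      -> 0 0 -1 8
+      -> 0 0 7
-4     -> 0 0 7 -4

0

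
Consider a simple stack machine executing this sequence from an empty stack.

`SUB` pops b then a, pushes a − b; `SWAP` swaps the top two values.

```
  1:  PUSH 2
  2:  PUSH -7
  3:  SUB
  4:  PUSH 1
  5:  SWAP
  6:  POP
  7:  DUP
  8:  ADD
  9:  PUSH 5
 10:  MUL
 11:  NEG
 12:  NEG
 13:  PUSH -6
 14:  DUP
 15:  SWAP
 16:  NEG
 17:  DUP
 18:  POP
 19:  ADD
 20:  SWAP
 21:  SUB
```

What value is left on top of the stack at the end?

PUSH 2   2
PUSH -7  2 -7
SUB      9
PUSH 1   9 1
SWAP     1 9
POP      1
DUP      1 1
ADD      2
PUSH 5   2 5
MUL      10
NEG      -10
NEG      10
PUSH -6  10 -6
DUP      10 -6 -6
SWAP     10 -6 -6
NEG      10 -6 6
DUP      10 -6 6 6
POP      10 -6 6
ADD      10 0
SWAP     0 10
SUB      -10

-10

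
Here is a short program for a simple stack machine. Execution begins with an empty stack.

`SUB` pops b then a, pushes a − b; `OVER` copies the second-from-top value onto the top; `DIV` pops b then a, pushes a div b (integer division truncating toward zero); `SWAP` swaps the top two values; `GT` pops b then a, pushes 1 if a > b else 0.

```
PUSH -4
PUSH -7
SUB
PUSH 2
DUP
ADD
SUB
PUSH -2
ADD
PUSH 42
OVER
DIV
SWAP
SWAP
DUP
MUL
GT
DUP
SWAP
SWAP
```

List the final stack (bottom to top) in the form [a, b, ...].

[0, 0]

PUSH -4 -> [-4]
PUSH -7 -> [-4, -7]
SUB     -> [3]
PUSH 2  -> [3, 2]
DUP     -> [3, 2, 2]
ADD     -> [3, 4]
SUB     -> [-1]
PUSH -2 -> [-1, -2]
ADD     -> [-3]
PUSH 42 -> [-3, 42]
OVER    -> [-3, 42, -3]
DIV     -> [-3, -14]
SWAP    -> [-14, -3]
SWAP    -> [-3, -14]
DUP     -> [-3, -14, -14]
MUL     -> [-3, 196]
GT      -> [0]
DUP     -> [0, 0]
SWAP    -> [0, 0]
SWAP    -> [0, 0]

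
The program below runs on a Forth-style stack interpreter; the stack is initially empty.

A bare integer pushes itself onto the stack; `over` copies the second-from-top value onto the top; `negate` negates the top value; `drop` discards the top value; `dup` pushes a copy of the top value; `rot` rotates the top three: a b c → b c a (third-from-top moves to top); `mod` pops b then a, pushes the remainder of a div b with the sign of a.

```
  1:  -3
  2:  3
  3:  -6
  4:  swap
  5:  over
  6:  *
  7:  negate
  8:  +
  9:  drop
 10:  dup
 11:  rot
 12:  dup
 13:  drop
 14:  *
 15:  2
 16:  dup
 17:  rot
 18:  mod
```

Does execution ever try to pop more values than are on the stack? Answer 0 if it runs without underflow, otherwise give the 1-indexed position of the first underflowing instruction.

11

-3     → [-3]
3      → [-3, 3]
-6     → [-3, 3, -6]
swap   → [-3, -6, 3]
over   → [-3, -6, 3, -6]
*      → [-3, -6, -18]
negate → [-3, -6, 18]
+      → [-3, 12]
drop   → [-3]
dup    → [-3, -3]
rot  — needs 3 operands, stack has 2 → underflow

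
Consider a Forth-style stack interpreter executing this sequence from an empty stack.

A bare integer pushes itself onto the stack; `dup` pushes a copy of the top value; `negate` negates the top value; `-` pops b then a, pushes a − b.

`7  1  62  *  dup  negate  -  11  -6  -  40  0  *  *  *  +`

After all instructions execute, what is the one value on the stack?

7

7       [7]
1       [7, 1]
62      [7, 1, 62]
*       [7, 62]
dup     [7, 62, 62]
negate  [7, 62, -62]
-       [7, 124]
11      [7, 124, 11]
-6      [7, 124, 11, -6]
-       [7, 124, 17]
40      [7, 124, 17, 40]
0       [7, 124, 17, 40, 0]
*       [7, 124, 17, 0]
*       [7, 124, 0]
*       [7, 0]
+       [7]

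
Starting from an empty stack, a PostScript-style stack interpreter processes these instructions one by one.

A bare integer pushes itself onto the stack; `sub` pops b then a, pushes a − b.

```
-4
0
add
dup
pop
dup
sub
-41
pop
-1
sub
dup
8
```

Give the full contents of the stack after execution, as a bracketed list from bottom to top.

[1, 1, 8]

-4  -> -4
0   -> -4 0
add -> -4
dup -> -4 -4
pop -> -4
dup -> -4 -4
sub -> 0
-41 -> 0 -41
pop -> 0
-1  -> 0 -1
sub -> 1
dup -> 1 1
8   -> 1 1 8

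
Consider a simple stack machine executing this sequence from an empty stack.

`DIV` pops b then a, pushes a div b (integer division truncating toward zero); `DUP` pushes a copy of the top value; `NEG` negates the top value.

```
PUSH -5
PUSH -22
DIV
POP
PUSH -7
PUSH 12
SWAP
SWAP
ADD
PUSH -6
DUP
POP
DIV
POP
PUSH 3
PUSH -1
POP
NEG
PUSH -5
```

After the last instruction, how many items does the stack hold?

2

PUSH -5  -> [-5]
PUSH -22 -> [-5, -22]
DIV      -> [0]
POP      -> []
PUSH -7  -> [-7]
PUSH 12  -> [-7, 12]
SWAP     -> [12, -7]
SWAP     -> [-7, 12]
ADD      -> [5]
PUSH -6  -> [5, -6]
DUP      -> [5, -6, -6]
POP      -> [5, -6]
DIV      -> [0]
POP      -> []
PUSH 3   -> [3]
PUSH -1  -> [3, -1]
POP      -> [3]
NEG      -> [-3]
PUSH -5  -> [-3, -5]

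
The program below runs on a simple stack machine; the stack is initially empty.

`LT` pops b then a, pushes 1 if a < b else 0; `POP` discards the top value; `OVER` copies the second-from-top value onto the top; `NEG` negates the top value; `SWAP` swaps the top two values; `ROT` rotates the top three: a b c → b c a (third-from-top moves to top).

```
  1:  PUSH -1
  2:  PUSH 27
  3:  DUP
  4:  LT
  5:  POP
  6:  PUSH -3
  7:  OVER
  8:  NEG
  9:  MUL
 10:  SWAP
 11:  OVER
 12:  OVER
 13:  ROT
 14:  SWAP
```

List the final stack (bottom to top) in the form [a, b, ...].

[-3, -3, -1, -1]

PUSH -1  [-1]
PUSH 27  [-1, 27]
DUP      [-1, 27, 27]
LT       [-1, 0]
POP      [-1]
PUSH -3  [-1, -3]
OVER     [-1, -3, -1]
NEG      [-1, -3, 1]
MUL      [-1, -3]
SWAP     [-3, -1]
OVER     [-3, -1, -3]
OVER     [-3, -1, -3, -1]
ROT      [-3, -3, -1, -1]
SWAP     [-3, -3, -1, -1]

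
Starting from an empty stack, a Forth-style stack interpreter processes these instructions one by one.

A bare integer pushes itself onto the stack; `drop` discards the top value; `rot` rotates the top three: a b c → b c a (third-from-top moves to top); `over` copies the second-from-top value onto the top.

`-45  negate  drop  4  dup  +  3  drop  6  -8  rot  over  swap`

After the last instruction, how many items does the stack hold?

-45    -> -45
negate -> 45
drop   -> (empty)
4      -> 4
dup    -> 4 4
+      -> 8
3      -> 8 3
drop   -> 8
6      -> 8 6
-8     -> 8 6 -8
rot    -> 6 -8 8
over   -> 6 -8 8 -8
swap   -> 6 -8 -8 8

4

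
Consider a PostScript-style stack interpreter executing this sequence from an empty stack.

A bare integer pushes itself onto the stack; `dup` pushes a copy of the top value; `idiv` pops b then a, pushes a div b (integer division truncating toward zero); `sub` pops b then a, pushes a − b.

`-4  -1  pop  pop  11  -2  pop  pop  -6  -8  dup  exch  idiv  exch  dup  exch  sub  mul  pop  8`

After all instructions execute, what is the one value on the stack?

-4   -> [-4]
-1   -> [-4, -1]
pop  -> [-4]
pop  -> []
11   -> [11]
-2   -> [11, -2]
pop  -> [11]
pop  -> []
-6   -> [-6]
-8   -> [-6, -8]
dup  -> [-6, -8, -8]
exch -> [-6, -8, -8]
idiv -> [-6, 1]
exch -> [1, -6]
dup  -> [1, -6, -6]
exch -> [1, -6, -6]
sub  -> [1, 0]
mul  -> [0]
pop  -> []
8    -> [8]

8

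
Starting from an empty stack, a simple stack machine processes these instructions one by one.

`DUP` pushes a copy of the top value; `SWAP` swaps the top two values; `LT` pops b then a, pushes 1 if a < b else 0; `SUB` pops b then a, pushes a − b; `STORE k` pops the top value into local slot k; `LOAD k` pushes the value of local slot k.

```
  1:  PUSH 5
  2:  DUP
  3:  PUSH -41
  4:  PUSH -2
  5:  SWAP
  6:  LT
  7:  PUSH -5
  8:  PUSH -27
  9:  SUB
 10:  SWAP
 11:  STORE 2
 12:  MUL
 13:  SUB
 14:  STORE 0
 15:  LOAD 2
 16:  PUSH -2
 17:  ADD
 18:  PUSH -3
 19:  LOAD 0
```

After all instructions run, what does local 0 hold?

-105

PUSH 5   → [5]
DUP      → [5, 5]
PUSH -41 → [5, 5, -41]
PUSH -2  → [5, 5, -41, -2]
SWAP     → [5, 5, -2, -41]
LT       → [5, 5, 0]
PUSH -5  → [5, 5, 0, -5]
PUSH -27 → [5, 5, 0, -5, -27]
SUB      → [5, 5, 0, 22]
SWAP     → [5, 5, 22, 0]
STORE 2  → [5, 5, 22]
MUL      → [5, 110]
SUB      → [-105]
STORE 0  → []
LOAD 2   → [0]
PUSH -2  → [0, -2]
ADD      → [-2]
PUSH -3  → [-2, -3]
LOAD 0   → [-2, -3, -105]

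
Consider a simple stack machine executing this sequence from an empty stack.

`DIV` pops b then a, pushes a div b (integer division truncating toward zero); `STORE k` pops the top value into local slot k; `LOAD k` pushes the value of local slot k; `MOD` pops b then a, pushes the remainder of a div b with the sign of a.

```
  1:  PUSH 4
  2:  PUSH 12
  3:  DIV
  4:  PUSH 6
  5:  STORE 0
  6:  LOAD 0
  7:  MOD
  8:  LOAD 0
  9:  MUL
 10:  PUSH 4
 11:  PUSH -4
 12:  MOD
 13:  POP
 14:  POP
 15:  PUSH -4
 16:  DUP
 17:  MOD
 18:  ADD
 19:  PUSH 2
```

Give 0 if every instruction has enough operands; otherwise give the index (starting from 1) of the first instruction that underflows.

PUSH 4  → [4]
PUSH 12 → [4, 12]
DIV     → [0]
PUSH 6  → [0, 6]
STORE 0 → [0]
LOAD 0  → [0, 6]
MOD     → [0]
LOAD 0  → [0, 6]
MUL     → [0]
PUSH 4  → [0, 4]
PUSH -4 → [0, 4, -4]
MOD     → [0, 0]
POP     → [0]
POP     → []
PUSH -4 → [-4]
DUP     → [-4, -4]
MOD     → [0]
ADD  — needs 2 operands, stack has 1 → underflow

18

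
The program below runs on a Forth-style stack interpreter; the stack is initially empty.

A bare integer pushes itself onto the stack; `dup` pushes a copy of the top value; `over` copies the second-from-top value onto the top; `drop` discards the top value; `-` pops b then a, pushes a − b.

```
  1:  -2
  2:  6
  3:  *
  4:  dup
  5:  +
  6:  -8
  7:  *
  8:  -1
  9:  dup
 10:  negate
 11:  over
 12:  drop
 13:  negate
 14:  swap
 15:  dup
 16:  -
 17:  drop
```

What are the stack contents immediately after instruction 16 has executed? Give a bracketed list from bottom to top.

[192, -1, 0]

-2      [-2]
6       [-2, 6]
*       [-12]
dup     [-12, -12]
+       [-24]
-8      [-24, -8]
*       [192]
-1      [192, -1]
dup     [192, -1, -1]
negate  [192, -1, 1]
over    [192, -1, 1, -1]
drop    [192, -1, 1]
negate  [192, -1, -1]
swap    [192, -1, -1]
dup     [192, -1, -1, -1]
-       [192, -1, 0]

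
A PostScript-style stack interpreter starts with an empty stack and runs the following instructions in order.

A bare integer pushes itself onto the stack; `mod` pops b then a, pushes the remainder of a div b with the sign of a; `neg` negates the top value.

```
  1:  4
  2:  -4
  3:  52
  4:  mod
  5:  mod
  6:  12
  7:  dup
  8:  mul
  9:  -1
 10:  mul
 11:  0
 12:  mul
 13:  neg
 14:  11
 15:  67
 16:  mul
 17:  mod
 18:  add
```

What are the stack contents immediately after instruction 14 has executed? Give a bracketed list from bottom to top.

4   : 4
-4  : 4 -4
52  : 4 -4 52
mod : 4 -4
mod : 0
12  : 0 12
dup : 0 12 12
mul : 0 144
-1  : 0 144 -1
mul : 0 -144
0   : 0 -144 0
mul : 0 0
neg : 0 0
11  : 0 0 11

[0, 0, 11]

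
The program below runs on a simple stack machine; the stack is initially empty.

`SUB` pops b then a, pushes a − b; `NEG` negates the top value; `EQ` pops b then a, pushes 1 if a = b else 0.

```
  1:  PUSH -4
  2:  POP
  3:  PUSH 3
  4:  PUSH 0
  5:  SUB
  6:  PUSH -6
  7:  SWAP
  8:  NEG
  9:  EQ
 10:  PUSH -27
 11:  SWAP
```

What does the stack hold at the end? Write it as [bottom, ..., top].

[-27, 0]

PUSH -4   [-4]
POP       []
PUSH 3    [3]
PUSH 0    [3, 0]
SUB       [3]
PUSH -6   [3, -6]
SWAP      [-6, 3]
NEG       [-6, -3]
EQ        [0]
PUSH -27  [0, -27]
SWAP      [-27, 0]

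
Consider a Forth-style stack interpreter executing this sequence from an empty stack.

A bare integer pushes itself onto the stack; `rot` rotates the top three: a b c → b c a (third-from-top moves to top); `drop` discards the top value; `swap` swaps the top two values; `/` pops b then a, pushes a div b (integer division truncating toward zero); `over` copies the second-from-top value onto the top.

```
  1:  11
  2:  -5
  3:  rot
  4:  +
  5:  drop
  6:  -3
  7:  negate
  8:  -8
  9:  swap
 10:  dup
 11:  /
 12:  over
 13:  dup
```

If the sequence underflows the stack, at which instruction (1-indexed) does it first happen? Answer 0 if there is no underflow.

3

11 : [11]
-5 : [11, -5]
rot  — needs 3 operands, stack has 2 → underflow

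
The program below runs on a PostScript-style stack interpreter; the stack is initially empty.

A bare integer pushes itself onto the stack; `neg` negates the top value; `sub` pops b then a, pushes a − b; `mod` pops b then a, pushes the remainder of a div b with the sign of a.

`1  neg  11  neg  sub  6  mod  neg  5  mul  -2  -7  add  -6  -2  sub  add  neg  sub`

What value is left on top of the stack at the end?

-33

1   → 1
neg → -1
11  → -1 11
neg → -1 -11
sub → 10
6   → 10 6
mod → 4
neg → -4
5   → -4 5
mul → -20
-2  → -20 -2
-7  → -20 -2 -7
add → -20 -9
-6  → -20 -9 -6
-2  → -20 -9 -6 -2
sub → -20 -9 -4
add → -20 -13
neg → -20 13
sub → -33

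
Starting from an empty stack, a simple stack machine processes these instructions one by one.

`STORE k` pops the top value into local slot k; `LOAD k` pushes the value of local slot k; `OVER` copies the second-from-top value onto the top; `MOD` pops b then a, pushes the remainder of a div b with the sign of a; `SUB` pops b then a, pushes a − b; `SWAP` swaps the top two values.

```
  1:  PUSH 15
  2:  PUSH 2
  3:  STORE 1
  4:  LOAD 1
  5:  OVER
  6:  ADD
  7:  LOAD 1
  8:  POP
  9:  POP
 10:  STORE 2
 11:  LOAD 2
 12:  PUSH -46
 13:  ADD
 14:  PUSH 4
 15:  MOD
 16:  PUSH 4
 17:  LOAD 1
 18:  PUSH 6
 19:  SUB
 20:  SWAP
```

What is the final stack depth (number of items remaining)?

3

PUSH 15  -> 15
PUSH 2   -> 15 2
STORE 1  -> 15
LOAD 1   -> 15 2
OVER     -> 15 2 15
ADD      -> 15 17
LOAD 1   -> 15 17 2
POP      -> 15 17
POP      -> 15
STORE 2  -> (empty)
LOAD 2   -> 15
PUSH -46 -> 15 -46
ADD      -> -31
PUSH 4   -> -31 4
MOD      -> -3
PUSH 4   -> -3 4
LOAD 1   -> -3 4 2
PUSH 6   -> -3 4 2 6
SUB      -> -3 4 -4
SWAP     -> -3 -4 4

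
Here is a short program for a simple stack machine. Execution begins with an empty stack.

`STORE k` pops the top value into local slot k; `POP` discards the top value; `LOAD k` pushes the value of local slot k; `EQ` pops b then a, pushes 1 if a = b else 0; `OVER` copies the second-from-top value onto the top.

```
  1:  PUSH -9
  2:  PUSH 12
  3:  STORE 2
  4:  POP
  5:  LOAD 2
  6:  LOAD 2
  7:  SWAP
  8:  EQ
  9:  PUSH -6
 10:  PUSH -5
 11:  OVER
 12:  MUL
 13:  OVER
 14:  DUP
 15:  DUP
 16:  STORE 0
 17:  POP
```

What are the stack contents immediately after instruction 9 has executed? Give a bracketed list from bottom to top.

PUSH -9  -9
PUSH 12  -9 12
STORE 2  -9
POP      (empty)
LOAD 2   12
LOAD 2   12 12
SWAP     12 12
EQ       1
PUSH -6  1 -6

[1, -6]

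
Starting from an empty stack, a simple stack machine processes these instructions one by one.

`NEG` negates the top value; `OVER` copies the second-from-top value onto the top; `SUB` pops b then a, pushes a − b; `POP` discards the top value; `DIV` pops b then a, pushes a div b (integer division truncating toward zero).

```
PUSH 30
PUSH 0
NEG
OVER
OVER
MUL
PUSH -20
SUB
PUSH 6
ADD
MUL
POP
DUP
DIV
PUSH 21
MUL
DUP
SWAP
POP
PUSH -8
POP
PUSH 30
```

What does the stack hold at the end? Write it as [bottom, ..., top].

[21, 30]

PUSH 30  → 30
PUSH 0   → 30 0
NEG      → 30 0
OVER     → 30 0 30
OVER     → 30 0 30 0
MUL      → 30 0 0
PUSH -20 → 30 0 0 -20
SUB      → 30 0 20
PUSH 6   → 30 0 20 6
ADD      → 30 0 26
MUL      → 30 0
POP      → 30
DUP      → 30 30
DIV      → 1
PUSH 21  → 1 21
MUL      → 21
DUP      → 21 21
SWAP     → 21 21
POP      → 21
PUSH -8  → 21 -8
POP      → 21
PUSH 30  → 21 30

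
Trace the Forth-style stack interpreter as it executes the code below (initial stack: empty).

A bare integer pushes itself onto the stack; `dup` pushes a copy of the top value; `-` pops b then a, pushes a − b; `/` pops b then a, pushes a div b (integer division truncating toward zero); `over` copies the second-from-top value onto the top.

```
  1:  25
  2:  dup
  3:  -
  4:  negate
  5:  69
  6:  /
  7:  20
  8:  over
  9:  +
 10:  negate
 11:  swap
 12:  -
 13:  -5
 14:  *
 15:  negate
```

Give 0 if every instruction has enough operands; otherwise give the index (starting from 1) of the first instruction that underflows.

25     : [25]
dup    : [25, 25]
-      : [0]
negate : [0]
69     : [0, 69]
/      : [0]
20     : [0, 20]
over   : [0, 20, 0]
+      : [0, 20]
negate : [0, -20]
swap   : [-20, 0]
-      : [-20]
-5     : [-20, -5]
*      : [100]
negate : [-100]

0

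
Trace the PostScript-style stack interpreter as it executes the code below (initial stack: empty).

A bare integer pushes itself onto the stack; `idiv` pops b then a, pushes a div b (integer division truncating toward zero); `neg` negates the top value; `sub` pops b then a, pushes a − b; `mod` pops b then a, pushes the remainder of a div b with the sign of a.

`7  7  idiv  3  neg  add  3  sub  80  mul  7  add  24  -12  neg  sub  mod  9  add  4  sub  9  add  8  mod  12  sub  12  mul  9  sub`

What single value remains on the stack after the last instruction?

-93

7    → [7]
7    → [7, 7]
idiv → [1]
3    → [1, 3]
neg  → [1, -3]
add  → [-2]
3    → [-2, 3]
sub  → [-5]
80   → [-5, 80]
mul  → [-400]
7    → [-400, 7]
add  → [-393]
24   → [-393, 24]
-12  → [-393, 24, -12]
neg  → [-393, 24, 12]
sub  → [-393, 12]
mod  → [-9]
9    → [-9, 9]
add  → [0]
4    → [0, 4]
sub  → [-4]
9    → [-4, 9]
add  → [5]
8    → [5, 8]
mod  → [5]
12   → [5, 12]
sub  → [-7]
12   → [-7, 12]
mul  → [-84]
9    → [-84, 9]
sub  → [-93]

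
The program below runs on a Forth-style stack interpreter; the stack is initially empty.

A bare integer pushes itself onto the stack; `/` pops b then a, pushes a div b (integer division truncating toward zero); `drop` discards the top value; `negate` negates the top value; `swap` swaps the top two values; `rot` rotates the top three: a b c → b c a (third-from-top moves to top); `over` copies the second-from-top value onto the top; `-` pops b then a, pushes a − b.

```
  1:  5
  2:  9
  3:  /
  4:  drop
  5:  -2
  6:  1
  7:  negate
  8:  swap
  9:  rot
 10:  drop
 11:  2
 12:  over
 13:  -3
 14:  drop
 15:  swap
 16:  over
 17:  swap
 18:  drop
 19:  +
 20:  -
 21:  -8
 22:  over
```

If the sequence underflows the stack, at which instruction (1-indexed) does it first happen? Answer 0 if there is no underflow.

5      -> 5
9      -> 5 9
/      -> 0
drop   -> (empty)
-2     -> -2
1      -> -2 1
negate -> -2 -1
swap   -> -1 -2
rot  — needs 3 operands, stack has 2 → underflow

9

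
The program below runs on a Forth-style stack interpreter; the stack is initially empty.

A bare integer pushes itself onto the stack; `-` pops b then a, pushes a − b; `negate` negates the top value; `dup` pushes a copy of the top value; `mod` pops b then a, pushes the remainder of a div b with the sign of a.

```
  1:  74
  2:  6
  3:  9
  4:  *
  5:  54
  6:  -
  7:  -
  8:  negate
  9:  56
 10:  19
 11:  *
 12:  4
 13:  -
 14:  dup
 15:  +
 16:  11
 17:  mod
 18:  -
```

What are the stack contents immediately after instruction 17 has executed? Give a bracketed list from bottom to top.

[-74, 8]

74     → 74
6      → 74 6
9      → 74 6 9
*      → 74 54
54     → 74 54 54
-      → 74 0
-      → 74
negate → -74
56     → -74 56
19     → -74 56 19
*      → -74 1064
4      → -74 1064 4
-      → -74 1060
dup    → -74 1060 1060
+      → -74 2120
11     → -74 2120 11
mod    → -74 8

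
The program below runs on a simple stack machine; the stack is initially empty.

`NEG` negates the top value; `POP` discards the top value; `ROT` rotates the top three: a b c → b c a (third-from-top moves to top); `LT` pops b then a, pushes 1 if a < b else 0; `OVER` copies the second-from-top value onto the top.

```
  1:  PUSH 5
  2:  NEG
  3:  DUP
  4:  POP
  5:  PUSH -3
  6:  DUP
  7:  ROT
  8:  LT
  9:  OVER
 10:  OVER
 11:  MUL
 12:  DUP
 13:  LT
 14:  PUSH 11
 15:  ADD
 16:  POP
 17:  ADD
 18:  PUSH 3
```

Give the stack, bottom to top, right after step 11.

[-3, 0, 0]

PUSH 5  → 5
NEG     → -5
DUP     → -5 -5
POP     → -5
PUSH -3 → -5 -3
DUP     → -5 -3 -3
ROT     → -3 -3 -5
LT      → -3 0
OVER    → -3 0 -3
OVER    → -3 0 -3 0
MUL     → -3 0 0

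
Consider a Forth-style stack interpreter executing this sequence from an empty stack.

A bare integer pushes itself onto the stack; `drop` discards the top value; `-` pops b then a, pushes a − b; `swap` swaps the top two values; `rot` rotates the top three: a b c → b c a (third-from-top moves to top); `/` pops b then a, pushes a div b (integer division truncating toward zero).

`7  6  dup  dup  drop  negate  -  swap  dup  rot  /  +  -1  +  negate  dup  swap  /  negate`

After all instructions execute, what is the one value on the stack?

-1

7      → 7
6      → 7 6
dup    → 7 6 6
dup    → 7 6 6 6
drop   → 7 6 6
negate → 7 6 -6
-      → 7 12
swap   → 12 7
dup    → 12 7 7
rot    → 7 7 12
/      → 7 0
+      → 7
-1     → 7 -1
+      → 6
negate → -6
dup    → -6 -6
swap   → -6 -6
/      → 1
negate → -1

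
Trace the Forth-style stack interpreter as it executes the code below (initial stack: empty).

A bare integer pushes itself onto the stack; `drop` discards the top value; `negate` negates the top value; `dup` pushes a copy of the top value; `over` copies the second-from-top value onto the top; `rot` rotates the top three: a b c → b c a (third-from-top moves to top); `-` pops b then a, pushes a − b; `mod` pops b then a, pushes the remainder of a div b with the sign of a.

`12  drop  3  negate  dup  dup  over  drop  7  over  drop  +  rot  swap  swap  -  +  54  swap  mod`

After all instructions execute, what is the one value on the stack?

2

12      12
drop    (empty)
3       3
negate  -3
dup     -3 -3
dup     -3 -3 -3
over    -3 -3 -3 -3
drop    -3 -3 -3
7       -3 -3 -3 7
over    -3 -3 -3 7 -3
drop    -3 -3 -3 7
+       -3 -3 4
rot     -3 4 -3
swap    -3 -3 4
swap    -3 4 -3
-       -3 7
+       4
54      4 54
swap    54 4
mod     2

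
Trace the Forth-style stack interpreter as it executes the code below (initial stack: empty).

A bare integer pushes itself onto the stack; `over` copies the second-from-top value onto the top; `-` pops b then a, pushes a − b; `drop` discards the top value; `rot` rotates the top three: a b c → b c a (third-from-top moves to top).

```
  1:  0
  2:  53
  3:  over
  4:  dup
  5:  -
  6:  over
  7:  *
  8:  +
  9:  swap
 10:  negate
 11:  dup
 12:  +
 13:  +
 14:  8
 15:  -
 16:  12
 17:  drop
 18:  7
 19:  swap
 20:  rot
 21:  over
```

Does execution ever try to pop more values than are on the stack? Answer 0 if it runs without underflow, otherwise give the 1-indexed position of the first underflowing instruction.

0      -> [0]
53     -> [0, 53]
over   -> [0, 53, 0]
dup    -> [0, 53, 0, 0]
-      -> [0, 53, 0]
over   -> [0, 53, 0, 53]
*      -> [0, 53, 0]
+      -> [0, 53]
swap   -> [53, 0]
negate -> [53, 0]
dup    -> [53, 0, 0]
+      -> [53, 0]
+      -> [53]
8      -> [53, 8]
-      -> [45]
12     -> [45, 12]
drop   -> [45]
7      -> [45, 7]
swap   -> [7, 45]
rot  — needs 3 operands, stack has 2 → underflow

20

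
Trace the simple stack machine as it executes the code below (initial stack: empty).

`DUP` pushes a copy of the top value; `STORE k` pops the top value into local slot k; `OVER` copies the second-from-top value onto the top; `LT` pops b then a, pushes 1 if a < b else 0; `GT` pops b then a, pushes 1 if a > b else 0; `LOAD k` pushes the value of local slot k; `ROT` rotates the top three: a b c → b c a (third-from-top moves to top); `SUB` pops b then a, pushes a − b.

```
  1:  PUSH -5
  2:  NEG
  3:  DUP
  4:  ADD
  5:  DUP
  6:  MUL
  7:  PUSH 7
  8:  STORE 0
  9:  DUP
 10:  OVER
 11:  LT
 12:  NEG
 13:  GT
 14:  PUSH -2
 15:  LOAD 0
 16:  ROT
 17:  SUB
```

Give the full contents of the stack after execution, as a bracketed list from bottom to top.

PUSH -5 → -5
NEG     → 5
DUP     → 5 5
ADD     → 10
DUP     → 10 10
MUL     → 100
PUSH 7  → 100 7
STORE 0 → 100
DUP     → 100 100
OVER    → 100 100 100
LT      → 100 0
NEG     → 100 0
GT      → 1
PUSH -2 → 1 -2
LOAD 0  → 1 -2 7
ROT     → -2 7 1
SUB     → -2 6

[-2, 6]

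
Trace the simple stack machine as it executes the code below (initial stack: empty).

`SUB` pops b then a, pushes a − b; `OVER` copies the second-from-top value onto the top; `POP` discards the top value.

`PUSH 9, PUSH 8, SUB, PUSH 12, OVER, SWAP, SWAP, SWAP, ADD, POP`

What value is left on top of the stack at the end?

1

PUSH 9  -> 9
PUSH 8  -> 9 8
SUB     -> 1
PUSH 12 -> 1 12
OVER    -> 1 12 1
SWAP    -> 1 1 12
SWAP    -> 1 12 1
SWAP    -> 1 1 12
ADD     -> 1 13
POP     -> 1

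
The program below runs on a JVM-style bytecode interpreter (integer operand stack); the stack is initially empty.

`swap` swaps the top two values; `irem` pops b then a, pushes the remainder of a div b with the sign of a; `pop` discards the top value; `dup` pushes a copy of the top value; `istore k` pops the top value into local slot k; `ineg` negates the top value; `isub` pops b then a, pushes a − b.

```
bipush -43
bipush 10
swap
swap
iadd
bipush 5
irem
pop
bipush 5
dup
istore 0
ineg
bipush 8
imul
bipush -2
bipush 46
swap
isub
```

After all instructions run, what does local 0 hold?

bipush -43 : [-43]
bipush 10  : [-43, 10]
swap       : [10, -43]
swap       : [-43, 10]
iadd       : [-33]
bipush 5   : [-33, 5]
irem       : [-3]
pop        : []
bipush 5   : [5]
dup        : [5, 5]
istore 0   : [5]
ineg       : [-5]
bipush 8   : [-5, 8]
imul       : [-40]
bipush -2  : [-40, -2]
bipush 46  : [-40, -2, 46]
swap       : [-40, 46, -2]
isub       : [-40, 48]

5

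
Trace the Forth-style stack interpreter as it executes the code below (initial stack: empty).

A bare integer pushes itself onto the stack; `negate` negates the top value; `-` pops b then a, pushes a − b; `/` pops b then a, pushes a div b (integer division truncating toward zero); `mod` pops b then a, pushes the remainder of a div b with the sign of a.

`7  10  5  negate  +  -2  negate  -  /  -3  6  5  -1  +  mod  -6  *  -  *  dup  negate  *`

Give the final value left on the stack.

7      -> 7
10     -> 7 10
5      -> 7 10 5
negate -> 7 10 -5
+      -> 7 5
-2     -> 7 5 -2
negate -> 7 5 2
-      -> 7 3
/      -> 2
-3     -> 2 -3
6      -> 2 -3 6
5      -> 2 -3 6 5
-1     -> 2 -3 6 5 -1
+      -> 2 -3 6 4
mod    -> 2 -3 2
-6     -> 2 -3 2 -6
*      -> 2 -3 -12
-      -> 2 9
*      -> 18
dup    -> 18 18
negate -> 18 -18
*      -> -324

-324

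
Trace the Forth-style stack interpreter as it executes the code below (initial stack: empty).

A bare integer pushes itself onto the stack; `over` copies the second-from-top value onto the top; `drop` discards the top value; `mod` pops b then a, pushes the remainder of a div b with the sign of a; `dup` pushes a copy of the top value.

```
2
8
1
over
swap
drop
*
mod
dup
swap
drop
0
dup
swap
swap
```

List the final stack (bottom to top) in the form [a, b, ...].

2    → [2]
8    → [2, 8]
1    → [2, 8, 1]
over → [2, 8, 1, 8]
swap → [2, 8, 8, 1]
drop → [2, 8, 8]
*    → [2, 64]
mod  → [2]
dup  → [2, 2]
swap → [2, 2]
drop → [2]
0    → [2, 0]
dup  → [2, 0, 0]
swap → [2, 0, 0]
swap → [2, 0, 0]

[2, 0, 0]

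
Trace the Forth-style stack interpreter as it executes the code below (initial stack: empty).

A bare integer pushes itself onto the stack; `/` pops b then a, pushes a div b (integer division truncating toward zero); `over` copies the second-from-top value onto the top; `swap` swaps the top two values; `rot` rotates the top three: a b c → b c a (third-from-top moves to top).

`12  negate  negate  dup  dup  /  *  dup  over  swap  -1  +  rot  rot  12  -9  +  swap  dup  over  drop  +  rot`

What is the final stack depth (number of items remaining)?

12     : 12
negate : -12
negate : 12
dup    : 12 12
dup    : 12 12 12
/      : 12 1
*      : 12
dup    : 12 12
over   : 12 12 12
swap   : 12 12 12
-1     : 12 12 12 -1
+      : 12 12 11
rot    : 12 11 12
rot    : 11 12 12
12     : 11 12 12 12
-9     : 11 12 12 12 -9
+      : 11 12 12 3
swap   : 11 12 3 12
dup    : 11 12 3 12 12
over   : 11 12 3 12 12 12
drop   : 11 12 3 12 12
+      : 11 12 3 24
rot    : 11 3 24 12

4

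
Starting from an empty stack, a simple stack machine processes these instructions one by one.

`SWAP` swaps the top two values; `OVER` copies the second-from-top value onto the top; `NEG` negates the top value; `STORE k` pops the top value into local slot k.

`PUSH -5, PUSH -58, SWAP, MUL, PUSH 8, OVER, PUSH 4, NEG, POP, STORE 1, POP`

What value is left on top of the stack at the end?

290

PUSH -5  → [-5]
PUSH -58 → [-5, -58]
SWAP     → [-58, -5]
MUL      → [290]
PUSH 8   → [290, 8]
OVER     → [290, 8, 290]
PUSH 4   → [290, 8, 290, 4]
NEG      → [290, 8, 290, -4]
POP      → [290, 8, 290]
STORE 1  → [290, 8]
POP      → [290]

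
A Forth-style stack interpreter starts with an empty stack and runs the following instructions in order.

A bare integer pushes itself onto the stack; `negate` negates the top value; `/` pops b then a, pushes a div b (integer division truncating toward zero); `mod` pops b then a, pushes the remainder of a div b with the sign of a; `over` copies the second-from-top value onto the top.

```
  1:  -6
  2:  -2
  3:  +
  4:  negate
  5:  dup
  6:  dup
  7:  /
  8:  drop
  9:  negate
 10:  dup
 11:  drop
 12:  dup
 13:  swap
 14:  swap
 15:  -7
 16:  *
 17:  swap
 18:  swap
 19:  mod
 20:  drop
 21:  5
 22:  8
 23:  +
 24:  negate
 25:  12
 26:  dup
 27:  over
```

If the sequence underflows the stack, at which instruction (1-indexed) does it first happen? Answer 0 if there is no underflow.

0

-6     → [-6]
-2     → [-6, -2]
+      → [-8]
negate → [8]
dup    → [8, 8]
dup    → [8, 8, 8]
/      → [8, 1]
drop   → [8]
negate → [-8]
dup    → [-8, -8]
drop   → [-8]
dup    → [-8, -8]
swap   → [-8, -8]
swap   → [-8, -8]
-7     → [-8, -8, -7]
*      → [-8, 56]
swap   → [56, -8]
swap   → [-8, 56]
mod    → [-8]
drop   → []
5      → [5]
8      → [5, 8]
+      → [13]
negate → [-13]
12     → [-13, 12]
dup    → [-13, 12, 12]
over   → [-13, 12, 12, 12]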